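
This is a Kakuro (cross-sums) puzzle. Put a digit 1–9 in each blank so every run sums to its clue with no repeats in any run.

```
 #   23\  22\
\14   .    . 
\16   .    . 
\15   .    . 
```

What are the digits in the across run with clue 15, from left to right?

16 in 2 cells must be {7,9}; 23 in 3 cells must be {6,8,9}.
The 16 across and the 23 down share only 9, so R2C1 = 9.
R2C2 = 16 − 9 = 7 completes the 16 across.
Nothing is forced directly, so branch on R1C1, whose candidates are 6 or 8. If R1C1 = 6: then R1C2 would have to be in {8} for the 14 across but in {6,9} for the 22 down — contradiction. So R1C1 = 8.
R1C2 = 14 − 8 = 6 completes the 14 across.
R3C1 = 23 − 17 = 6 completes the 23 down.
R3C2 = 15 − 6 = 9 completes the 15 across.

6, 9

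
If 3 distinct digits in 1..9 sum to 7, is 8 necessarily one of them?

No

The only way to make 7 from 3 distinct digits is {1,2,4}, which does not contain 8.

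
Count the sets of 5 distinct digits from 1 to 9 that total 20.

6

5 distinct digits from 1–9 sum between 15 and 35.
Enumerating: {1,2,3,5,9}, {1,2,3,6,8}, {1,2,4,5,8}, {1,2,4,6,7}, {1,3,4,5,7}, {2,3,4,5,6}.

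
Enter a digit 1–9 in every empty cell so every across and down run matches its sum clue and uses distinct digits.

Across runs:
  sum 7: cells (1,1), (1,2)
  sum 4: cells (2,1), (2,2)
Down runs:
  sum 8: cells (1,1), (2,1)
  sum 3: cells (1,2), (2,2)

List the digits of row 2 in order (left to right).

3 1

4 in 2 cells must be {1,3}; 3 in 2 cells must be {1,2}.
The 4 across and the 3 down share only 1, so (2,2) = 1.
(1,2) = 3 − 1 = 2 completes the 3 down.
(2,1) = 4 − 1 = 3 completes the 4 across.
(1,1) = 7 − 2 = 5 completes the 7 across.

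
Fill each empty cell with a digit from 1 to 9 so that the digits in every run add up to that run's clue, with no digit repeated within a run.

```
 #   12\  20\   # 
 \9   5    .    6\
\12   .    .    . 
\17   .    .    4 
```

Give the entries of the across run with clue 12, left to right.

R1C2 = 9 − 5 = 4 completes the 9 across.
R2C3 = 6 − 4 = 2 completes the 6 down.
Given what's placed, R3C1 must be 6 to fit the 17 across and 12 down.
R3C2 = 17 − 10 = 7 completes the 17 across.
R2C1 = 12 − 11 = 1 completes the 12 down.
R2C2 = 12 − 3 = 9 completes the 12 across.

1, 9, 2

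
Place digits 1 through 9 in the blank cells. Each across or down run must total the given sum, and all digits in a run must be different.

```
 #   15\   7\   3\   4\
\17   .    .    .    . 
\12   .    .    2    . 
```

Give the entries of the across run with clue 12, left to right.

6 3 2 1

3 in 2 cells must be {1,2}; 4 in 2 cells must be {1,3}.
R1C3 = 3 − 2 = 1 completes the 3 down.
R1C4 = 3: the only remaining digit allowed by both the 17 across and the 4 down.
Given what's placed, R2C1 must be 6 to fit the 12 across and 15 down.
R2C4 = 4 − 3 = 1 completes the 4 down.
R1C1 = 15 − 6 = 9 completes the 15 down.
R1C2 = 17 − 13 = 4 completes the 17 across.
R2C2 = 12 − 9 = 3 completes the 12 across.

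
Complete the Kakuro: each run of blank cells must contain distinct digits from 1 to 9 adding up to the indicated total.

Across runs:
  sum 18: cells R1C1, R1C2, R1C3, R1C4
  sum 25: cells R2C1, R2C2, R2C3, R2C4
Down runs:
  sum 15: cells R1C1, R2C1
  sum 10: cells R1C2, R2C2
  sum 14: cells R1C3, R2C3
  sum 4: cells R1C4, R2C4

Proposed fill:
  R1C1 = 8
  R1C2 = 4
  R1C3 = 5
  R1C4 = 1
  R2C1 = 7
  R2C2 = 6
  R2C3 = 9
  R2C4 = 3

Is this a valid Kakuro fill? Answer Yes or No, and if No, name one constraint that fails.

Yes

Across: 8+4+5+1=18; 7+6+9+3=25. Down: 8+7=15; 4+6=10; 5+9=14; 1+3=4. No digit repeats within any run.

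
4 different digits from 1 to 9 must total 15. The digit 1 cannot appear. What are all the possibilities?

4 distinct digits from 1–9 sum between 10 and 30.
Dropping sets that contain 1.
Only one set works: {2,3,4,6}.

{2,3,4,6}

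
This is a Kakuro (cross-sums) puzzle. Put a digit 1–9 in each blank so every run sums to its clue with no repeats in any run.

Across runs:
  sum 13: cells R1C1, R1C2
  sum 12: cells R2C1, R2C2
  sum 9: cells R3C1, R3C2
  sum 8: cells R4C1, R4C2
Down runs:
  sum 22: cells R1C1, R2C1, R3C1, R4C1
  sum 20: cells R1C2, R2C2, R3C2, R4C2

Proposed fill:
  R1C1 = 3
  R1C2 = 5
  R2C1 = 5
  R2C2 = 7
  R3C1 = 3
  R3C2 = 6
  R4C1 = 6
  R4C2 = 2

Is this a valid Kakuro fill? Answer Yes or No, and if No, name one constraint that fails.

No — the down run R1C1–R4C1 sums to 17, not 22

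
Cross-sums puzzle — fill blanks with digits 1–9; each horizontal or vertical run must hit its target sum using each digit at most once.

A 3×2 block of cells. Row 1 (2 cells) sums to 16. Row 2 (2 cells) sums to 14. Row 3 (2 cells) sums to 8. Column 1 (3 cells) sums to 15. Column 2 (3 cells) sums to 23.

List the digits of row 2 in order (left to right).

6 8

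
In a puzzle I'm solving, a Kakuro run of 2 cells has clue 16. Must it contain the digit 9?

The only way to make 16 from 2 distinct digits is {7,9}, which contains 9.

Yes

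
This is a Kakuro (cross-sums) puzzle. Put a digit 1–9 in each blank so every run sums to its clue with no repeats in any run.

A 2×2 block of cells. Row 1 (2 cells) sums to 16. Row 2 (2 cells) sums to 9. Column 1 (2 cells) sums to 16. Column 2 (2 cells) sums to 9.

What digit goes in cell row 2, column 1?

7

16 in 2 cells must be {7,9}.
The 16 across and the 9 down share only 7, so (1,2) = 7.
The 9 across and the 16 down share only 7, so (2,1) = 7.
(2,2) = 9 − 7 = 2 completes the 9 across.
(1,1) = 16 − 7 = 9 completes the 16 across.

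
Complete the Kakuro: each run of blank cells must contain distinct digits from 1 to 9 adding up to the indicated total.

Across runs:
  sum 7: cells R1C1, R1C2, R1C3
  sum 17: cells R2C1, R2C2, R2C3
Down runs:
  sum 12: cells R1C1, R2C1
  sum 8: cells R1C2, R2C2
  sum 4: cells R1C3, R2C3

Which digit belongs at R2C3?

3

7 in 3 cells must be {1,2,4}; 4 in 2 cells must be {1,3}.
The 7 across and the 12 down share only 4, so R1C1 = 4.
Given what's placed, R1C3 must be 1 to fit the 7 across and 4 down.
R2C1 = 12 − 4 = 8 completes the 12 down.
R2C3 = 4 − 1 = 3 completes the 4 down.
R1C2 = 7 − 5 = 2 completes the 7 across.
R2C2 = 17 − 11 = 6 completes the 17 across.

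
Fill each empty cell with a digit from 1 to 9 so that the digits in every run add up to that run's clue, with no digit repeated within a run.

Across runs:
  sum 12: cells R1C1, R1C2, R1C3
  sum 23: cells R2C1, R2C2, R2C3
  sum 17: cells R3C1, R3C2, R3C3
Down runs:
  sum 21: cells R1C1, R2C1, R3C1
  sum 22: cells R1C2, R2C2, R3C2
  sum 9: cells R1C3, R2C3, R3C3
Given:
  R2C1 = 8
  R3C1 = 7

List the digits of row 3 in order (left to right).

7 8 2

23 in 3 cells must be {6,8,9}.
R1C1 = 21 − 15 = 6 completes the 21 down.
R1C2 = 5: the only remaining digit allowed by both the 12 across and the 22 down.
R1C3 = 12 − 11 = 1 completes the 12 across.
R2C2 = 9: the only remaining digit allowed by both the 23 across and the 22 down.
R2C3 = 23 − 17 = 6 completes the 23 across.
R3C2 = 22 − 14 = 8 completes the 22 down.
R3C3 = 17 − 15 = 2 completes the 17 across.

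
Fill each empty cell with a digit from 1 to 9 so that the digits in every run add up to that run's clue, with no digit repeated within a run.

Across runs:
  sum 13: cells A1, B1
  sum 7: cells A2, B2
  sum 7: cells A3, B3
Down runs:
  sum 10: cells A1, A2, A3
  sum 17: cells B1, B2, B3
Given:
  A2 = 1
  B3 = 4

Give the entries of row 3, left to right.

3 4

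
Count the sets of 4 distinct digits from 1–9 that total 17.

9

4 distinct digits from 1–9 sum between 10 and 30.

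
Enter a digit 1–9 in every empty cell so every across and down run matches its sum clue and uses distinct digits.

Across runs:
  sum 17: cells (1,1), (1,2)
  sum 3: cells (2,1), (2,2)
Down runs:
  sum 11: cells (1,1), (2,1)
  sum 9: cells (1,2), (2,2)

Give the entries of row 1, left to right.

9, 8

17 in 2 cells must be {8,9}; 3 in 2 cells must be {1,2}.
The 17 across and the 9 down share only 8, so (1,2) = 8.
The 3 across and the 11 down share only 2, so (2,1) = 2.
(2,2) = 3 − 2 = 1 completes the 3 across.
(1,1) = 17 − 8 = 9 completes the 17 across.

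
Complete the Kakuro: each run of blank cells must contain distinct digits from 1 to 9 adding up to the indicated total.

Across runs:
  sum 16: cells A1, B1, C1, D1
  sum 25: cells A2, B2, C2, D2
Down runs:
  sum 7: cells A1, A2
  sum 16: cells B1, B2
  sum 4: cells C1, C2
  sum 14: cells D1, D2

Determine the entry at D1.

6

16 in 2 cells must be {7,9}; 4 in 2 cells must be {1,3}.
Nothing is forced directly, so branch on B1, whose candidates are 7 or 9. If B1 = 9: that forces C1 = 1, after which D1 would have to be in {2,4} for the 16 across but in {5,6,8,9} for the 14 down — contradiction. So B1 = 7.
B2 = 16 − 7 = 9 completes the 16 down.
Nothing is forced directly, so branch on D1, whose candidates are 5 or 6. If D1 = 5: then D2 would have to be in {1,2,3,4,5,6,7,8} for the 25 across but in {9} for the 14 down — contradiction. So D1 = 6.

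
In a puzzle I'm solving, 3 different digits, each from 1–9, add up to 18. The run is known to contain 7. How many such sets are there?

3 distinct digits from 1–9 sum between 6 and 24.
Keeping only sets containing 7.
Enumerating: {2,7,9}, {3,7,8}, {5,6,7}.

3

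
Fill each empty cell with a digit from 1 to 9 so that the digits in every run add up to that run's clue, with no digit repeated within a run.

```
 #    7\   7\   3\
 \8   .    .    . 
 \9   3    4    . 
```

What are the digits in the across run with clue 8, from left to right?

3 in 2 cells must be {1,2}.
R1C1 = 7 − 3 = 4 completes the 7 down.
R1C2 = 7 − 4 = 3 completes the 7 down.
R1C3 = 8 − 7 = 1 completes the 8 across.
R2C3 = 9 − 7 = 2 completes the 9 across.

4 3 1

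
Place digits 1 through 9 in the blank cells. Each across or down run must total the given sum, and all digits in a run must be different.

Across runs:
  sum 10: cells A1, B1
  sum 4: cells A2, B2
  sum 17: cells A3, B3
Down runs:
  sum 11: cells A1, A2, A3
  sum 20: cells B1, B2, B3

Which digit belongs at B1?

4 in 2 cells must be {1,3}; 17 in 2 cells must be {8,9}.
The 4 across and the 20 down share only 3, so B2 = 3.
The 17 across and the 11 down share only 8, so A3 = 8.
B3 = 17 − 8 = 9 completes the 17 across.
B1 = 20 − 12 = 8 completes the 20 down.
A2 = 4 − 3 = 1 completes the 4 across.
A1 = 10 − 8 = 2 completes the 10 across.

8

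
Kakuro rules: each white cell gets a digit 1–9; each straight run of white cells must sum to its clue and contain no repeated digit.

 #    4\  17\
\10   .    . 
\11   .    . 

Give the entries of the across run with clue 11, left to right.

4 in 2 cells must be {1,3}; 17 in 2 cells must be {8,9}.
The 11 across and the 4 down share only 3, so R2C1 = 3.
R2C2 = 11 − 3 = 8 completes the 11 across.
R1C1 = 4 − 3 = 1 completes the 4 down.
R1C2 = 10 − 1 = 9 completes the 10 across.

3 8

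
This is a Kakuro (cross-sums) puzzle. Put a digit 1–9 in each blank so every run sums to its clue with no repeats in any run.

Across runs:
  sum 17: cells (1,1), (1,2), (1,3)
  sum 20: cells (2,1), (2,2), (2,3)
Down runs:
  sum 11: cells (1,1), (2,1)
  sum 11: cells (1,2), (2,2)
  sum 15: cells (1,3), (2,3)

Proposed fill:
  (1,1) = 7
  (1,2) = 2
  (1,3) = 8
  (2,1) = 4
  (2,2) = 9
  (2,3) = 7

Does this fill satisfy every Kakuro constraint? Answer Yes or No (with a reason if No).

Yes

Across: 7+2+8=17; 4+9+7=20. Down: 7+4=11; 2+9=11; 8+7=15. No digit repeats within any run.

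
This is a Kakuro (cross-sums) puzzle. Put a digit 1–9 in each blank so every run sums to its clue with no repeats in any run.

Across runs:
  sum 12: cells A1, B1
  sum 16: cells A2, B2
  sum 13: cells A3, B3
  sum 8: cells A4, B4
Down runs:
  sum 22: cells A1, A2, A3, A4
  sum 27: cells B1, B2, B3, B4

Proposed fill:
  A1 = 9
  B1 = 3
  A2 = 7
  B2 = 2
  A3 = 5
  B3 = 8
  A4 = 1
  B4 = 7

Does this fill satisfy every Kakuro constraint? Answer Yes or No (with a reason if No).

No — the down run B1–B4 sums to 20, not 27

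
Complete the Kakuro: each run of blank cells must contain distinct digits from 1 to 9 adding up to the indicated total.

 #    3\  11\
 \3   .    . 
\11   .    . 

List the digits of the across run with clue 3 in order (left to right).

3 in 2 cells must be {1,2}.
The 3 across and the 11 down share only 2, so R1C2 = 2.
The 11 across and the 3 down share only 2, so R2C1 = 2.
R2C2 = 11 − 2 = 9 completes the 11 across.
R1C1 = 3 − 2 = 1 completes the 3 across.

1 2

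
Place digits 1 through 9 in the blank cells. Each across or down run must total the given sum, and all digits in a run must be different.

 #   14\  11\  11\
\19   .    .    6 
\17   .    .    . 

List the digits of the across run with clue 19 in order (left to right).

5 8 6

R2C3 = 11 − 6 = 5 completes the 11 down.
Nothing is forced directly, so branch on R2C1, whose candidates are 8 or 9. If R2C1 = 8: then R1C1 would have to be in {4,5,8,9} for the 19 across but in {6} for the 14 down — contradiction. So R2C1 = 9.
R1C1 = 14 − 9 = 5 completes the 14 down.
R1C2 = 19 − 11 = 8 completes the 19 across.
R2C2 = 17 − 14 = 3 completes the 17 across.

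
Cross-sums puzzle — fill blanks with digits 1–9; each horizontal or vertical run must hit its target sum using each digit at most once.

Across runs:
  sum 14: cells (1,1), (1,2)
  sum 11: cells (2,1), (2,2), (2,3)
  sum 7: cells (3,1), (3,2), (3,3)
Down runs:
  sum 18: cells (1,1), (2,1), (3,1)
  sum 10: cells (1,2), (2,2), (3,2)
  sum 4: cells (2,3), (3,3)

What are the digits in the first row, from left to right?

7 in 3 cells must be {1,2,4}; 4 in 2 cells must be {1,3}.
Only 1 fits (3,3) under both its across sum 7 and down sum 4.
(2,3) = 4 − 1 = 3 completes the 4 down.
Nothing is forced directly, so branch on (3,2), whose candidates are 2 or 4. If (3,2) = 2: that forces (1,2) = 5, after which (2,2) would have to be in {1,2,6,7} for the 11 across but in {3} for the 10 down — contradiction. So (3,2) = 4.
(1,2) = 5: the only remaining digit allowed by both the 14 across and the 10 down.
(2,2) = 10 − 9 = 1 completes the 10 down.
(3,1) = 7 − 5 = 2 completes the 7 across.
(1,1) = 14 − 5 = 9 completes the 14 across.

9, 5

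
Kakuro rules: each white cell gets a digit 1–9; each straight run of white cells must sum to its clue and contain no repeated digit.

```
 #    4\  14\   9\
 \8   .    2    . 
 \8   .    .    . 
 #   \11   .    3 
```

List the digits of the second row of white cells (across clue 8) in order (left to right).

4 in 2 cells must be {1,3}.
R1C1 = 1: the only remaining digit allowed by both the 8 across and the 4 down.
R1C3 = 8 − 3 = 5 completes the 8 across.
R2C1 = 4 − 1 = 3 completes the 4 down.
R2C2 = 4: the only remaining digit allowed by both the 8 across and the 14 down.
R2C3 = 8 − 7 = 1 completes the 8 across.
R3C2 = 11 − 3 = 8 completes the 11 across.

3 4 1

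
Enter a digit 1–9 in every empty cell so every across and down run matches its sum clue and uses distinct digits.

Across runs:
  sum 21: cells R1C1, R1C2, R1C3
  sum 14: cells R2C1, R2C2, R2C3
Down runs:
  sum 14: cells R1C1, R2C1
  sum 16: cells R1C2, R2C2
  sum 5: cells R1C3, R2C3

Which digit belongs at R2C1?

6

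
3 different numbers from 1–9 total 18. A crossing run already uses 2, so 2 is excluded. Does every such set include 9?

Counterexample: {3,7,8} sums to 18 under that restriction without using 9.

No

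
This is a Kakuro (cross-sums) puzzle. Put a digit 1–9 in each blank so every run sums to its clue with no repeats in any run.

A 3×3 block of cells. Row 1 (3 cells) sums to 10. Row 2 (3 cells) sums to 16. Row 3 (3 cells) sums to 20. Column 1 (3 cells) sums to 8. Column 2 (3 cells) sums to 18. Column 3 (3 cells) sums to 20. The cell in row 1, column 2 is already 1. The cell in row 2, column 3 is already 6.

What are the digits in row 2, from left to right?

1 9 6

(1,3) = 5: the only remaining digit allowed by both the 10 across and the 20 down.
(3,3) = 20 − 11 = 9 completes the 20 down.
(1,1) = 10 − 6 = 4 completes the 10 across.
Given what's placed, (3,1) must be 3 to fit the 20 across and 8 down.
(3,2) = 20 − 12 = 8 completes the 20 across.
(2,1) = 8 − 7 = 1 completes the 8 down.
(2,2) = 16 − 7 = 9 completes the 16 across.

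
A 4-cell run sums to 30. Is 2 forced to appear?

The only way to make 30 from 4 distinct digits is {6,7,8,9}, which does not contain 2.

No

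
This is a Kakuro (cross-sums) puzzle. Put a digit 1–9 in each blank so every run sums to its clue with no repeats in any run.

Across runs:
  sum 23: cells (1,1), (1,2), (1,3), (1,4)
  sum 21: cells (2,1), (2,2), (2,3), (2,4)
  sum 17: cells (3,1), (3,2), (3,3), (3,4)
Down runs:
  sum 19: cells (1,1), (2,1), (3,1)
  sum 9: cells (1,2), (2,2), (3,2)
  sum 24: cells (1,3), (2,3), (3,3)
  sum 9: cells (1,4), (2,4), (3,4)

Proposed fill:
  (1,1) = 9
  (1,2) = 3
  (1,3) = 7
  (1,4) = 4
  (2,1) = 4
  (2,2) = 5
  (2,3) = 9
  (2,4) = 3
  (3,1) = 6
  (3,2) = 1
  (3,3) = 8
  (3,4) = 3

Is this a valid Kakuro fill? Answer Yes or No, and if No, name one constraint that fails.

No — the across run (3,1)–(3,4) sums to 18, not 17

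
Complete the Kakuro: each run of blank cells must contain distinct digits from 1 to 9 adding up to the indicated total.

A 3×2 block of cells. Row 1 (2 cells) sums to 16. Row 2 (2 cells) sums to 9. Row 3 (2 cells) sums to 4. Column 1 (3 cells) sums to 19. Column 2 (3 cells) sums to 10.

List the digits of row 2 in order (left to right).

16 in 2 cells must be {7,9}; 4 in 2 cells must be {1,3}.
The 16 across and the 10 down share only 7, so (1,2) = 7.
The 4 across and the 19 down share only 3, so (3,1) = 3.
(3,2) = 4 − 3 = 1 completes the 4 across.
(1,1) = 16 − 7 = 9 completes the 16 across.
(2,1) = 19 − 12 = 7 completes the 19 down.
(2,2) = 9 − 7 = 2 completes the 9 across.

7 2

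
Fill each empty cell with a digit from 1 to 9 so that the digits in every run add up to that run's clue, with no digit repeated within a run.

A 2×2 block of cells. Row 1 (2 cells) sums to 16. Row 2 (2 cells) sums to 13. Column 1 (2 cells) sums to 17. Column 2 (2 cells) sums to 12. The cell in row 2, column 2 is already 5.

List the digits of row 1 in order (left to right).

9 7

16 in 2 cells must be {7,9}; 17 in 2 cells must be {8,9}.
(1,1) = 9: only digit in both the 16-across and 17-down candidate sets.
(1,2) = 16 − 9 = 7 completes the 16 across.
(2,1) = 13 − 5 = 8 completes the 13 across.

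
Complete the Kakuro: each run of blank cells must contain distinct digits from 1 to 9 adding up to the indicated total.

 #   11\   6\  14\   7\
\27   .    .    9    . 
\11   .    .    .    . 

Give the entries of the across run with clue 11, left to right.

11 in 4 cells must be {1,2,3,5}.
R2C3 = 14 − 9 = 5 completes the 14 down.
Nothing is forced directly, so branch on R2C1, whose candidates are 2 or 3. If R2C1 = 2: then R1C1 would have to be in {3,4,5,6,7,8} for the 27 across but in {9} for the 11 down — contradiction. So R2C1 = 3.
R1C1 = 11 − 3 = 8 completes the 11 down.
R1C2 = 4: the only remaining digit allowed by both the 27 across and the 6 down.
R1C4 = 27 − 21 = 6 completes the 27 across.
R2C2 = 6 − 4 = 2 completes the 6 down.
R2C4 = 11 − 10 = 1 completes the 11 across.

3 2 5 1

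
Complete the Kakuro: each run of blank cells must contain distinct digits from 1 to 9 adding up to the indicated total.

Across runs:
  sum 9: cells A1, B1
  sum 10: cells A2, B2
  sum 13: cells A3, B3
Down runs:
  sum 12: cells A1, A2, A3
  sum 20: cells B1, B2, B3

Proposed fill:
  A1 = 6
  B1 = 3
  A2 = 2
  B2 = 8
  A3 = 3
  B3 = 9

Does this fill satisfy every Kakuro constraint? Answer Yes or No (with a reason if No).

No — the down run A1–A3 sums to 11, not 12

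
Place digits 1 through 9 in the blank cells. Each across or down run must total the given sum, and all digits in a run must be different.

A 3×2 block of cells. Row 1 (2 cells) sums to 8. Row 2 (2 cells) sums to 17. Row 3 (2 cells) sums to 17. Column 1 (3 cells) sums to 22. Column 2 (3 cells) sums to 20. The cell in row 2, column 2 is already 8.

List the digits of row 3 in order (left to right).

17 in 2 cells must be {8,9}.
(2,1) = 17 − 8 = 9 completes the 17 across.
(3,1) = 8: the only remaining digit allowed by both the 17 across and the 22 down.
(3,2) = 17 − 8 = 9 completes the 17 across.
(1,1) = 22 − 17 = 5 completes the 22 down.
(1,2) = 8 − 5 = 3 completes the 8 across.

8 9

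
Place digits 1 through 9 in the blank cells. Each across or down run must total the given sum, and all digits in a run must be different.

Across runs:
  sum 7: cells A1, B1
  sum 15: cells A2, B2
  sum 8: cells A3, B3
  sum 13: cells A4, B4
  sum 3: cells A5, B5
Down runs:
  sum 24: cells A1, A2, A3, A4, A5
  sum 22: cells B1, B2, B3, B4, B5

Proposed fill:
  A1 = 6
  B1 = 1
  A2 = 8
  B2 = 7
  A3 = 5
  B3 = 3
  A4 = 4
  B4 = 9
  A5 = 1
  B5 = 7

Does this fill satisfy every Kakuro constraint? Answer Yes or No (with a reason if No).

No — the across run A5–B5 sums to 8, not 3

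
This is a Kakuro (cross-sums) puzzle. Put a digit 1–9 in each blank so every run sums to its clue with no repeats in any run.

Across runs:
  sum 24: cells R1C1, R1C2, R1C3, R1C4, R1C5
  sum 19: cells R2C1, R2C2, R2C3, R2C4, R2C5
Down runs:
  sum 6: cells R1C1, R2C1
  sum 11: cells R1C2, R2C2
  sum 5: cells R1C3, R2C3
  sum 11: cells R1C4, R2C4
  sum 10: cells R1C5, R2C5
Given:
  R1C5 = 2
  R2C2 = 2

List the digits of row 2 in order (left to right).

5, 2, 1, 3, 8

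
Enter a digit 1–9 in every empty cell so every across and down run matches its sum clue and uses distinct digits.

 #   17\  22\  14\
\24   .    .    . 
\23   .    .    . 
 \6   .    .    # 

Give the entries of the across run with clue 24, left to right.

7 9 8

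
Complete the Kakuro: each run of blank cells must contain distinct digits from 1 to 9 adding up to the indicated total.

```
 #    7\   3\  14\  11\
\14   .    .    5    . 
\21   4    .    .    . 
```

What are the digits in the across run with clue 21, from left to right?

4 1 9 7

3 in 2 cells must be {1,2}.
R1C1 = 7 − 4 = 3 completes the 7 down.
Given what's placed, R1C2 must be 2 to fit the 14 across and 3 down.
R1C4 = 14 − 10 = 4 completes the 14 across.
R2C2 = 3 − 2 = 1 completes the 3 down.
R2C3 = 14 − 5 = 9 completes the 14 down.
R2C4 = 21 − 14 = 7 completes the 21 across.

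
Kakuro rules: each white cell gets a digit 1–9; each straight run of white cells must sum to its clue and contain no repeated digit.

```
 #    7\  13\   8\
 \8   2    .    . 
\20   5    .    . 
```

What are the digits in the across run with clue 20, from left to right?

Given what's placed, R1C2 must be 5 to fit the 8 across and 13 down.
R1C3 = 8 − 7 = 1 completes the 8 across.
R2C2 = 13 − 5 = 8 completes the 13 down.
R2C3 = 20 − 13 = 7 completes the 20 across.

5, 8, 7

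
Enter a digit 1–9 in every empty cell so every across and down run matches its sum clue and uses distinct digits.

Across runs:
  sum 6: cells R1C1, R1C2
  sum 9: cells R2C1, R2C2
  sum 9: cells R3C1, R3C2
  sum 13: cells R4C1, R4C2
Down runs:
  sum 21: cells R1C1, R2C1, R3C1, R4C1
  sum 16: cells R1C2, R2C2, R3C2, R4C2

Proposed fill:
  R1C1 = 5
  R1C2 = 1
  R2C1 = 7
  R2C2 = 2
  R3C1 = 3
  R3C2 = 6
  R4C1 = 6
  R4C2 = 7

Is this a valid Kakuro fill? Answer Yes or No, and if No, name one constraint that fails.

Yes

Across: 5+1=6; 7+2=9; 3+6=9; 6+7=13. Down: 5+7+3+6=21; 1+2+6+7=16. No digit repeats within any run.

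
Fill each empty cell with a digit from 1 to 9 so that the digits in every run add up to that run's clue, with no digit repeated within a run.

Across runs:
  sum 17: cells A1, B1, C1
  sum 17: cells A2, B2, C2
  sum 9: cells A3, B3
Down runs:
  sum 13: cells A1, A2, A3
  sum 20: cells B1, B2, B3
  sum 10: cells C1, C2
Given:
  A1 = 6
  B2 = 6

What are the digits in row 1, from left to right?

B1 = 9: the only remaining digit allowed by both the 17 across and the 20 down.
C1 = 17 − 15 = 2 completes the 17 across.
C2 = 10 − 2 = 8 completes the 10 down.
B3 = 20 − 15 = 5 completes the 20 down.
A2 = 17 − 14 = 3 completes the 17 across.
A3 = 9 − 5 = 4 completes the 9 across.

6 9 2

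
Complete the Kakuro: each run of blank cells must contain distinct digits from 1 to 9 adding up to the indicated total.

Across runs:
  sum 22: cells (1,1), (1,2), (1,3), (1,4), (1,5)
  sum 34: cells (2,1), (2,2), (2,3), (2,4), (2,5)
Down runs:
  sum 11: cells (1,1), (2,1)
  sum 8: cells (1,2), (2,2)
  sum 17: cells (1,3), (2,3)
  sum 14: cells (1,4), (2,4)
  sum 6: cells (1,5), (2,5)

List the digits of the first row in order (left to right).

5 1 8 6 2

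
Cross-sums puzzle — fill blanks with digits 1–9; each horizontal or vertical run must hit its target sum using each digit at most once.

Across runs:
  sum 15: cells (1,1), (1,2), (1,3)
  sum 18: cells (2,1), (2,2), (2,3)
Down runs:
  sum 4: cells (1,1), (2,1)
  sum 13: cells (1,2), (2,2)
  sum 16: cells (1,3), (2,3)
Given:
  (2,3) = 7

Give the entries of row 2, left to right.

4 in 2 cells must be {1,3}; 16 in 2 cells must be {7,9}.
(1,3) = 16 − 7 = 9 completes the 16 down.
Given what's placed, (2,1) must be 3 to fit the 18 across and 4 down.
(2,2) = 18 − 10 = 8 completes the 18 across.
(1,1) = 4 − 3 = 1 completes the 4 down.
(1,2) = 15 − 10 = 5 completes the 15 across.

3, 8, 7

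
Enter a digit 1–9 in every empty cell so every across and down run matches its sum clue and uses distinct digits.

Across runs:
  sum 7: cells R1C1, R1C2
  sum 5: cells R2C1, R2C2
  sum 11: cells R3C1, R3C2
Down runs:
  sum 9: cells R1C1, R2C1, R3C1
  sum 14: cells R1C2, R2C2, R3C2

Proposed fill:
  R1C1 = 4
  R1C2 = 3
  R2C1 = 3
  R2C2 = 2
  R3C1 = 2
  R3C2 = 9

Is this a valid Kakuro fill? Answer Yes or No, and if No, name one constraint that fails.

Yes

Across: 4+3=7; 3+2=5; 2+9=11. Down: 4+3+2=9; 3+2+9=14. No digit repeats within any run.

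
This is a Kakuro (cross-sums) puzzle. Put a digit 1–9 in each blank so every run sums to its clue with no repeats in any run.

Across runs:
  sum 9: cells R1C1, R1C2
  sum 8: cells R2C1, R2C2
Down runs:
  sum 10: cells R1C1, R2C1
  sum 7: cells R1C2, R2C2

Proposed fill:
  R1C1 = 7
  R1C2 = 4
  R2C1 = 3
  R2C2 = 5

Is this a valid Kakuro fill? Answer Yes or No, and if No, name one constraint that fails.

No — the down run R1C2–R2C2 sums to 9, not 7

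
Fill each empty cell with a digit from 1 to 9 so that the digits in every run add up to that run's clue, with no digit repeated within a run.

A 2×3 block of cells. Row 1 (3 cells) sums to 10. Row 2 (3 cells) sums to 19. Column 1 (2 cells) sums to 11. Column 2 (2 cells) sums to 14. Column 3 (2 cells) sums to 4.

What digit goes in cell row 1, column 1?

4 in 2 cells must be {1,3}.
The 19 across and the 4 down share only 3, so (2,3) = 3.
(1,3) = 4 − 3 = 1 completes the 4 down.
Given what's placed, (2,2) must be 9 to fit the 19 across and 14 down.
(1,2) = 14 − 9 = 5 completes the 14 down.
(2,1) = 19 − 12 = 7 completes the 19 across.
(1,1) = 10 − 6 = 4 completes the 10 across.

4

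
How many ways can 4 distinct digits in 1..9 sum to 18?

11

4 distinct digits from 1–9 sum between 10 and 30.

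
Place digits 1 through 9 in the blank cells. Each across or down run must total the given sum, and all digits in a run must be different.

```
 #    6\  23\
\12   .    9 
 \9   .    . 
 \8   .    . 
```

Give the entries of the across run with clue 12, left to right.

6 in 3 cells must be {1,2,3}; 23 in 3 cells must be {6,8,9}.
R1C1 = 12 − 9 = 3 completes the 12 across.
Given what's placed, R3C2 must be 6 to fit the 8 across and 23 down.
R2C2 = 23 − 15 = 8 completes the 23 down.
R3C1 = 8 − 6 = 2 completes the 8 across.
R2C1 = 9 − 8 = 1 completes the 9 across.

3 9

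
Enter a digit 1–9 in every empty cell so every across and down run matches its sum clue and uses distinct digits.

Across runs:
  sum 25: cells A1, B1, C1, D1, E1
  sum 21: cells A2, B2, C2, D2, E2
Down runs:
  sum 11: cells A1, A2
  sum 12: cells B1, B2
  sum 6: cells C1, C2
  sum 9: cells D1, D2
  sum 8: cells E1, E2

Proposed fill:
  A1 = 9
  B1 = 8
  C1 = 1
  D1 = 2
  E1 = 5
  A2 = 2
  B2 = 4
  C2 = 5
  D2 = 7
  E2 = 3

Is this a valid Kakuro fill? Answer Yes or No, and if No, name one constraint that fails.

Across: 9+8+1+2+5=25; 2+4+5+7+3=21. Down: 9+2=11; 8+4=12; 1+5=6; 2+7=9; 5+3=8. No digit repeats within any run.

Yes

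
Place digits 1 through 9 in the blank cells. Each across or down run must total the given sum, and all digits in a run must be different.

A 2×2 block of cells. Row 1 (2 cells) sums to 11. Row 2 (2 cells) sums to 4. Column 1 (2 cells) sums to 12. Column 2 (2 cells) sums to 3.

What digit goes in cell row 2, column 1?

4 in 2 cells must be {1,3}; 3 in 2 cells must be {1,2}.
The 11 across and the 3 down share only 2, so (1,2) = 2.
The 4 across and the 12 down share only 3, so (2,1) = 3.
(2,2) = 4 − 3 = 1 completes the 4 across.
(1,1) = 11 − 2 = 9 completes the 11 across.

3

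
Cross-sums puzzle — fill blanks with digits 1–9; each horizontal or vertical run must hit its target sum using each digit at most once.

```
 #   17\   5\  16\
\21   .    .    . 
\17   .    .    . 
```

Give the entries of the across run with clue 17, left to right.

17 in 2 cells must be {8,9}; 16 in 2 cells must be {7,9}.
The 21 across and the 5 down share only 4, so R1C2 = 4.
Given what's placed, R1C3 must be 9 to fit the 21 across and 16 down.
R2C2 = 5 − 4 = 1 completes the 5 down.
R2C3 = 16 − 9 = 7 completes the 16 down.
R1C1 = 21 − 13 = 8 completes the 21 across.
R2C1 = 17 − 8 = 9 completes the 17 across.

9 1 7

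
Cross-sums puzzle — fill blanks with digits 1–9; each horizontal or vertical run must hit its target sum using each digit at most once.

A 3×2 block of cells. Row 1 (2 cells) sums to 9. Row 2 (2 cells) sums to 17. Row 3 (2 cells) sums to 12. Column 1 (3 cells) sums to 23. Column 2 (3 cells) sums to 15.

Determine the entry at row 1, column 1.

17 in 2 cells must be {8,9}; 23 in 3 cells must be {6,8,9}.
Nothing is forced directly, so branch on (2,1), whose candidates are 8 or 9. If (2,1) = 8: that forces (1,1) = 6, (1,2) = 3, after which (2,2) would have to be in {9} for the 17 across but in {4,5,7,8} for the 15 down — contradiction. So (2,1) = 9.
(2,2) = 17 − 9 = 8 completes the 17 across.
Given what's placed, (3,1) must be 8 to fit the 12 across and 23 down.
(3,2) = 12 − 8 = 4 completes the 12 across.
(1,1) = 23 − 17 = 6 completes the 23 down.
(1,2) = 9 − 6 = 3 completes the 9 across.

6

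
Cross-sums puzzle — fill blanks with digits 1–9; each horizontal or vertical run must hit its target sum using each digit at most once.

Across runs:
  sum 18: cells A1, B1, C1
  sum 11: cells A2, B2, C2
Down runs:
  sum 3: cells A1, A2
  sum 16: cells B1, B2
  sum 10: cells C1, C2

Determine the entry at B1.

9

3 in 2 cells must be {1,2}; 16 in 2 cells must be {7,9}.
The 11 across and the 16 down share only 7, so B2 = 7.
B1 = 16 − 7 = 9 completes the 16 down.
Given what's placed, A2 must be 1 to fit the 11 across and 3 down.
C2 = 11 − 8 = 3 completes the 11 across.
A1 = 3 − 1 = 2 completes the 3 down.
C1 = 18 − 11 = 7 completes the 18 across.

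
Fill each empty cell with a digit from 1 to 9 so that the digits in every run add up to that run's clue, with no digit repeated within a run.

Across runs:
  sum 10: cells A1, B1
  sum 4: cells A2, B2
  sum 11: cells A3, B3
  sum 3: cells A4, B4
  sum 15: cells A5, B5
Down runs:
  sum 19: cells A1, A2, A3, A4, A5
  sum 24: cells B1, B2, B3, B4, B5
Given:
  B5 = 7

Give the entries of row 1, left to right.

4 in 2 cells must be {1,3}; 3 in 2 cells must be {1,2}.
A5 = 15 − 7 = 8 completes the 15 across.
No cell is forced outright now. A2 can only be 1 or 3 (the digits allowed by both its 4 across and its 19 down). If A2 = 1: that forces B2 = 3, A4 = 2, B4 = 1, A1 = 3, after which B1 would have to be in {7} for the 10 across but in {4,5,8,9} for the 24 down — contradiction. So A2 = 3.
B2 = 4 − 3 = 1 completes the 4 across.
Given what's placed, B4 must be 2 to fit the 3 across and 24 down.
A4 = 3 − 2 = 1 completes the 3 across.
Given what's placed, A1 must be 2 to fit the 10 across and 19 down.
B1 = 10 − 2 = 8 completes the 10 across.

2 8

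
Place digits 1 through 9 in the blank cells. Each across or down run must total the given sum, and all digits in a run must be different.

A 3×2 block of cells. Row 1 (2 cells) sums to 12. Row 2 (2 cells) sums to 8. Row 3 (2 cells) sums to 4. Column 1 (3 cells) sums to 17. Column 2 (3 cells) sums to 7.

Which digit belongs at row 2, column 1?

6

4 in 2 cells must be {1,3}; 7 in 3 cells must be {1,2,4}.
The 12 across and the 7 down share only 4, so (1,2) = 4.
Given what's placed, (3,2) must be 1 to fit the 4 across and 7 down.
(1,1) = 12 − 4 = 8 completes the 12 across.
(2,2) = 7 − 5 = 2 completes the 7 down.
(3,1) = 4 − 1 = 3 completes the 4 across.
(2,1) = 8 − 2 = 6 completes the 8 across.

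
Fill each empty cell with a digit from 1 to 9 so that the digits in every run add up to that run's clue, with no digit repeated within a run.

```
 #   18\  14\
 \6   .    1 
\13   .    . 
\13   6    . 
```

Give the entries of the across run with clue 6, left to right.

R1C1 = 6 − 1 = 5 completes the 6 across.
R2C1 = 18 − 11 = 7 completes the 18 down.
R2C2 = 13 − 7 = 6 completes the 13 across.
R3C2 = 13 − 6 = 7 completes the 13 across.

5, 1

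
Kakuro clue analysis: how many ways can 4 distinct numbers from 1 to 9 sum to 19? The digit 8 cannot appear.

7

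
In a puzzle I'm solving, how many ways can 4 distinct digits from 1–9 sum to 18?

11

4 distinct digits from 1–9 sum between 10 and 30.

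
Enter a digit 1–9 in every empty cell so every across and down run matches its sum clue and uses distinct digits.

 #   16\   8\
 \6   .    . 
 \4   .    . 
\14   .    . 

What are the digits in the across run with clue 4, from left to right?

3 1

4 in 2 cells must be {1,3}.
The 14 across and the 8 down share only 5, so R3C2 = 5.
Given what's placed, R2C2 must be 1 to fit the 4 across and 8 down.
R3C1 = 14 − 5 = 9 completes the 14 across.
R1C2 = 8 − 6 = 2 completes the 8 down.
R2C1 = 4 − 1 = 3 completes the 4 across.
R1C1 = 6 − 2 = 4 completes the 6 across.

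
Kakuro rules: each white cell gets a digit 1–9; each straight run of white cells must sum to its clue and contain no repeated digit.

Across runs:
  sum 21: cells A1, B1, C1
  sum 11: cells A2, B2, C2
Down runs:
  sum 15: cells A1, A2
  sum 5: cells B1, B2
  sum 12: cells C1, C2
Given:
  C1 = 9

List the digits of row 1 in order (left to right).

Given what's placed, B1 must be 4 to fit the 21 across and 5 down.
B2 = 5 − 4 = 1 completes the 5 down.
C2 = 12 − 9 = 3 completes the 12 down.
A1 = 21 − 13 = 8 completes the 21 across.
A2 = 11 − 4 = 7 completes the 11 across.

8, 4, 9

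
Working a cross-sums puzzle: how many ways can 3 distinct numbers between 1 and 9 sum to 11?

5

3 distinct digits from 1–9 sum between 6 and 24.
Enumerating: {1,2,8}, {1,3,7}, {1,4,6}, {2,3,6}, {2,4,5}.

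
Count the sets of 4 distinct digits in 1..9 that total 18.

4 distinct digits from 1–9 sum between 10 and 30.

11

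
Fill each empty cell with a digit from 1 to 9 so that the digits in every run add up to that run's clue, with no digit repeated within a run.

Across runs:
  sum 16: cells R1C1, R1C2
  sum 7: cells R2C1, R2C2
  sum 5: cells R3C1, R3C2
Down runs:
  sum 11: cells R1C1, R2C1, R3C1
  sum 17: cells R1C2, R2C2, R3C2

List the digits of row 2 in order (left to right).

16 in 2 cells must be {7,9}.
The 16 across and the 11 down share only 7, so R1C1 = 7.
R1C2 = 16 − 7 = 9 completes the 16 across.
Nothing is forced directly, so branch on R2C1, whose candidates are 1 or 3. If R2C1 = 3: then R2C2 would have to be in {4} for the 7 across but in {1,2,3,5,6,7} for the 17 down — contradiction. So R2C1 = 1.
R2C2 = 7 − 1 = 6 completes the 7 across.
R3C1 = 11 − 8 = 3 completes the 11 down.
R3C2 = 5 − 3 = 2 completes the 5 across.

1, 6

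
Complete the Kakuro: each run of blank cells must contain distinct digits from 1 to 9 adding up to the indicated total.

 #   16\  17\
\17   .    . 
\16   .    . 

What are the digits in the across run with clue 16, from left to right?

7, 9

17 in 2 cells must be {8,9}; 16 in 2 cells must be {7,9}.
The 17 across and the 16 down share only 9, so R1C1 = 9.
R1C2 = 17 − 9 = 8 completes the 17 across.
R2C1 = 16 − 9 = 7 completes the 16 down.
R2C2 = 16 − 7 = 9 completes the 16 across.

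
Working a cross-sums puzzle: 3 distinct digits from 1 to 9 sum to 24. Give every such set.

{7,8,9}

3 distinct digits from 1–9 sum between 6 and 24.
Only one set works: {7,8,9}.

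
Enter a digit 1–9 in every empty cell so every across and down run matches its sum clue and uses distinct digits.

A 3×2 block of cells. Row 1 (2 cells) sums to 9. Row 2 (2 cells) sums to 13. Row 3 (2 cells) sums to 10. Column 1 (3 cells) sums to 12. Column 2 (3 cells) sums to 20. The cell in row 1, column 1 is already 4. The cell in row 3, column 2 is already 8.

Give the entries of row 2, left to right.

6, 7

(1,2) = 9 − 4 = 5 completes the 9 across.
(2,2) = 20 − 13 = 7 completes the 20 down.
(3,1) = 10 − 8 = 2 completes the 10 across.
(2,1) = 13 − 7 = 6 completes the 13 across.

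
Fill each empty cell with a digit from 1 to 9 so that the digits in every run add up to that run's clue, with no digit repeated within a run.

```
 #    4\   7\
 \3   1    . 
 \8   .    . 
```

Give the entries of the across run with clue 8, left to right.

3 5

3 in 2 cells must be {1,2}; 4 in 2 cells must be {1,3}.
R1C2 = 3 − 1 = 2 completes the 3 across.
R2C1 = 4 − 1 = 3 completes the 4 down.
R2C2 = 8 − 3 = 5 completes the 8 across.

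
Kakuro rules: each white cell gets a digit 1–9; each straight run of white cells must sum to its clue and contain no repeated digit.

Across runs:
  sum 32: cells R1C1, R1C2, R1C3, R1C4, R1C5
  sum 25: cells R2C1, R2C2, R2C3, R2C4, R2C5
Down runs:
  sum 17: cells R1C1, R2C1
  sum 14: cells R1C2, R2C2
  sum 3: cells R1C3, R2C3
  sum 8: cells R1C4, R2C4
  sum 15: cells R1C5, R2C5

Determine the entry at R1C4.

17 in 2 cells must be {8,9}; 3 in 2 cells must be {1,2}.
Only 2 fits R1C3 under both its across sum 32 and down sum 3.
R2C3 = 3 − 2 = 1 completes the 3 down.
Nothing is forced directly, so branch on R1C4, whose candidates are 6 or 7. If R1C4 = 7: then R2C4 would have to be in {2,3,4,5,6,7,8,9} for the 25 across but in {1} for the 8 down — contradiction. So R1C4 = 6.

6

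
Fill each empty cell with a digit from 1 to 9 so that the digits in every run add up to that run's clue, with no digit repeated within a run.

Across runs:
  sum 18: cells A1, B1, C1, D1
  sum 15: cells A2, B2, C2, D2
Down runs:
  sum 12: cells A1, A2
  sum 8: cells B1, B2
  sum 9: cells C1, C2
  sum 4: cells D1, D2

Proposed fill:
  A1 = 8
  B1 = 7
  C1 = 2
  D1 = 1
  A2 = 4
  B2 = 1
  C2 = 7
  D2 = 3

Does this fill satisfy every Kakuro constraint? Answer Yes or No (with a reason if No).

Yes

Across: 8+7+2+1=18; 4+1+7+3=15. Down: 8+4=12; 7+1=8; 2+7=9; 1+3=4. No digit repeats within any run.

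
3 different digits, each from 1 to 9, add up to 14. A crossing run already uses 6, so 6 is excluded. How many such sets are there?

6

3 distinct digits from 1–9 sum between 6 and 24.
Dropping sets that contain 6.
Enumerating: {1,4,9}, {1,5,8}, {2,3,9}, {2,4,8}, {2,5,7}, {3,4,7}.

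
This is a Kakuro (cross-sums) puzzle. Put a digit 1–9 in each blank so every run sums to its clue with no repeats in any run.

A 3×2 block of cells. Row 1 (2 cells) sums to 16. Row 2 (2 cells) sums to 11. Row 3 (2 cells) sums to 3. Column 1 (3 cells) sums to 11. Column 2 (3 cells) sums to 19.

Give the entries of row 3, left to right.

16 in 2 cells must be {7,9}; 3 in 2 cells must be {1,2}.
The 16 across and the 11 down share only 7, so (1,1) = 7.
(1,2) = 16 − 7 = 9 completes the 16 across.
Given what's placed, (2,1) must be 3 to fit the 11 across and 11 down.
(2,2) = 11 − 3 = 8 completes the 11 across.
(3,1) = 11 − 10 = 1 completes the 11 down.
(3,2) = 3 − 1 = 2 completes the 3 across.

1 2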